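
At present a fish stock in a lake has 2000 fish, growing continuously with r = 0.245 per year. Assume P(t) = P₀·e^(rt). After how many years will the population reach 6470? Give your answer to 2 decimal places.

t ≈ 4.79 years

6470 = 2000 · e^(0.245·t)
t = ln(6470/2000) / 0.245 = ln(3.235) / 0.245 = 1.17403 / 0.245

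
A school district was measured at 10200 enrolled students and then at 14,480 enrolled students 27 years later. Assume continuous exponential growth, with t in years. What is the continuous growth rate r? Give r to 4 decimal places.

r ≈ 0.0130 per year

14480 = 10200 · e^(r·27)
e^(27r) = 14480/10200 = 1.41961
r = ln(1.41961) / 27 = 0.35038 / 27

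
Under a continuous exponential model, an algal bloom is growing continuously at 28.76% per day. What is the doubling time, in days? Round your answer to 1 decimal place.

doubling time = ln(2) / |r| = 0.69315 / 0.2876

doubling time ≈ 2.4 days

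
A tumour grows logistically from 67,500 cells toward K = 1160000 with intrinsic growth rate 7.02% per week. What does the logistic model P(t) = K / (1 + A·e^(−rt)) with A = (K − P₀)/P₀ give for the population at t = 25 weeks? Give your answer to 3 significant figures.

A = (1160000 − 67500)/67500 = 16.18519
P(25) = 1160000 / (1 + 16.18519·e^(−0.0702·25)) = 1160000 / (1 + 16.18519·0.172907)
= 1160000 / 3.79854 ≈ 305380.83

≈ 305,000 cells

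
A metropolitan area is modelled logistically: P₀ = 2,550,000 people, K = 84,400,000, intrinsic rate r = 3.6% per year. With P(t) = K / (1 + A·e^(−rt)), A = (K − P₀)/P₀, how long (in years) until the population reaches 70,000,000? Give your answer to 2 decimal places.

t ≈ 140.28 years

A = (84400000 − 2550000)/2550000 = 32.09804
70000000 = 84400000/(1 + 32.09804·e^(−0.036t)) → 1 + 32.09804·e^(−0.036t) = 1.20571
e^(−0.036t) = 0.006409 → t = ln(156.03214)/0.036 = 5.05006/0.036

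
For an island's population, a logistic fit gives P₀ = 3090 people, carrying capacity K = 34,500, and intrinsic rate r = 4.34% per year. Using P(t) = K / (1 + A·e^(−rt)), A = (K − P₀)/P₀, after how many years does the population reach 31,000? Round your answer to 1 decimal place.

A = (34500 − 3090)/3090 = 10.16505
31000 = 34500/(1 + 10.16505·e^(−0.0434t)) → 1 + 10.16505·e^(−0.0434t) = 1.1129
e^(−0.0434t) = 0.011107 → t = ln(90.03329)/0.0434 = 4.50018/0.0434

t ≈ 103.7 years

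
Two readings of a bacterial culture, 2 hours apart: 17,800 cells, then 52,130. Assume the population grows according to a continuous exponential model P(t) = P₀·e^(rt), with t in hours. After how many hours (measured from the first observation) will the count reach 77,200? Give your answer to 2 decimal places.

t ≈ 2.73 hours

r = ln(52130/17800) / 2 ≈ 0.537271 per hour
t = ln(77200/17800) / r = 1.4672 / 0.537271 ≈ 2.731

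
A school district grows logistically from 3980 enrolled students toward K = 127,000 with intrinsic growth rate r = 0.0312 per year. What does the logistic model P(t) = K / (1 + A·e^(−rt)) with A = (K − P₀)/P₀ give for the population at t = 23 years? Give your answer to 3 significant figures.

≈ 7,900 enrolled students

A = (127000 − 3980)/3980 = 30.90955
P(23) = 127000 / (1 + 30.90955·e^(−0.0312·23)) = 127000 / (1 + 30.90955·0.487922)
= 127000 / 16.08144 ≈ 7897.3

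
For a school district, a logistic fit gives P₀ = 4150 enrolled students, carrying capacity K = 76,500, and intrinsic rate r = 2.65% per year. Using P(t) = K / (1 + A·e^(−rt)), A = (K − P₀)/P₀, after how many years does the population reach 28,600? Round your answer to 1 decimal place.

A = (76500 − 4150)/4150 = 17.43373
28600 = 76500/(1 + 17.43373·e^(−0.0265t)) → 1 + 17.43373·e^(−0.0265t) = 2.67483
e^(−0.0265t) = 0.096068 → t = ln(10.40929)/0.0265 = 2.3427/0.0265

t ≈ 88.4 years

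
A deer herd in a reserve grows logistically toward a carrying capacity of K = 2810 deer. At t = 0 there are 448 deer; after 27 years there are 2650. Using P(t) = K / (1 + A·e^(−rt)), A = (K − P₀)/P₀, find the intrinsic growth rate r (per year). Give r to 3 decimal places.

r ≈ 0.166 per year

A = (2810 − 448)/448 = 5.27232
2650 = 2810/(1 + 5.27232·e^(−r·27)) → e^(−27r) = (1.06038 − 1)/5.27232 = 0.011452
r = −ln(0.011452)/27 = 4.46961/27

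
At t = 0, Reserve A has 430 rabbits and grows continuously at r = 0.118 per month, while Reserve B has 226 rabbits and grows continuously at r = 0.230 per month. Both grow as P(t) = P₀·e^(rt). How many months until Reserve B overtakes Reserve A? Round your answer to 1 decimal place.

t ≈ 5.7 months

430·e^(0.118t) = 226·e^(0.23t)
430/226 = e^((0.23 − 0.118)t) → ln(1.90265) = 0.112·t
t = 0.64325 / 0.112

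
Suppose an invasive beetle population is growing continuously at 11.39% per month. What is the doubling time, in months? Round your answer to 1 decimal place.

doubling time = ln(2) / |r| = 0.69315 / 0.1139

doubling time ≈ 6.1 months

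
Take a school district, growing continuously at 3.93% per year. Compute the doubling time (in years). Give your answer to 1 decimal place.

doubling time ≈ 17.6 years

doubling time = ln(2) / |r| = 0.69315 / 0.0393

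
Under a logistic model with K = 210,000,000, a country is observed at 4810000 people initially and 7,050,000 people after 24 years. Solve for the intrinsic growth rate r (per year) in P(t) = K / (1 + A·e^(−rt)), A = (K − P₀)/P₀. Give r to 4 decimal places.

r ≈ 0.0164 per year

A = (210000000 − 4810000)/4810000 = 42.65904
7050000 = 210000000/(1 + 42.65904·e^(−r·24)) → e^(−24r) = (29.78723 − 1)/42.65904 = 0.674821
r = −ln(0.674821)/24 = 0.39331/24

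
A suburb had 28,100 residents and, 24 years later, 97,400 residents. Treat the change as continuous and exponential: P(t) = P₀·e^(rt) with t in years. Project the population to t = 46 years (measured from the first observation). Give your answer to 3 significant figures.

≈ 304,000 residents

r = ln(97400/28100) / 24 ≈ 0.051794 per year
P(46) = 28100 · e^(0.051794·46) = 28100 · 10.83222 ≈ 304385.44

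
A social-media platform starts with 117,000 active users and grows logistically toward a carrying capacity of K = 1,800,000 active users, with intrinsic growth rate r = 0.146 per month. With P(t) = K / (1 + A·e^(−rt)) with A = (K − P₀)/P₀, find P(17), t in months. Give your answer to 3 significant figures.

≈ 817,000 active users

A = (1800000 − 117000)/117000 = 14.38462
P(17) = 1800000 / (1 + 14.38462·e^(−0.146·17)) = 1800000 / (1 + 14.38462·0.083576)
= 1800000 / 2.20221 ≈ 817361.76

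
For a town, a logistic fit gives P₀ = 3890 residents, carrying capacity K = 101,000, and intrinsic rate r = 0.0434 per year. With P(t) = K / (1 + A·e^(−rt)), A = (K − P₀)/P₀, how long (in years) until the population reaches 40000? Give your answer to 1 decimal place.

A = (101000 − 3890)/3890 = 24.96401
40000 = 101000/(1 + 24.96401·e^(−0.0434t)) → 1 + 24.96401·e^(−0.0434t) = 2.525
e^(−0.0434t) = 0.061088 → t = ln(16.36984)/0.0434 = 2.79544/0.0434

t ≈ 64.4 years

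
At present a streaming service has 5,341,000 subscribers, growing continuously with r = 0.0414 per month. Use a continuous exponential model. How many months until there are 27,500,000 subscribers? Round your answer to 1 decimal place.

t ≈ 39.6 months

27500000 = 5341000 · e^(0.0414·t)
t = ln(27500000/5341000) / 0.0414 = ln(5.14885) / 0.0414 = 1.63877 / 0.0414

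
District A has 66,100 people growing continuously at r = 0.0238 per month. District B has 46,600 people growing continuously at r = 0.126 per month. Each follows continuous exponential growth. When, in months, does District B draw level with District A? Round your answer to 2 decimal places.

t ≈ 3.42 months

66100·e^(0.0238t) = 46600·e^(0.126t)
66100/46600 = e^((0.126 − 0.0238)t) → ln(1.41845) = 0.1022·t
t = 0.34957 / 0.1022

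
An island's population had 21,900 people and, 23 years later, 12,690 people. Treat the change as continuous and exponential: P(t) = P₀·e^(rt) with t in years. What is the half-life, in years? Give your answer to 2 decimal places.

r = ln(12690/21900) / 23 = ln(0.57945) / 23 ≈ -0.023725 per year
half-life = ln 2 / |r| = 0.69315 / 0.023725

half-life ≈ 29.22 years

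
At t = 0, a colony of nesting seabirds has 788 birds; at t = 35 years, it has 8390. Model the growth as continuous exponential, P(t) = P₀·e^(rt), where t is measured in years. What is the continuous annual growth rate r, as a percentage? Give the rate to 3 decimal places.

8390 = 788 · e^(r·35)
e^(35r) = 8390/788 = 10.64721
r = ln(10.64721) / 35 = 2.3653 / 35

r ≈ 6.758% per year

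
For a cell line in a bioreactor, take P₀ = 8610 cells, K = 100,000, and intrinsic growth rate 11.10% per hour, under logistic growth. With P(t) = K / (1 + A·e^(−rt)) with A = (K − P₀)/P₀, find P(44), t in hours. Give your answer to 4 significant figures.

≈ 92,570 cells

A = (100000 − 8610)/8610 = 10.6144
P(44) = 100000 / (1 + 10.6144·e^(−0.111·44)) = 100000 / (1 + 10.6144·0.007567)
= 100000 / 1.08032 ≈ 92565.52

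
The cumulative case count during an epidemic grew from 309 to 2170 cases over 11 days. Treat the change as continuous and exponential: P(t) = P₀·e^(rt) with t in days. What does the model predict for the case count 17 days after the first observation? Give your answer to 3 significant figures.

≈ 6,280 cases

r = ln(2170/309) / 11 ≈ 0.177195 per day
P(17) = 309 · e^(0.177195·17) = 309 · 20.3343 ≈ 6283.3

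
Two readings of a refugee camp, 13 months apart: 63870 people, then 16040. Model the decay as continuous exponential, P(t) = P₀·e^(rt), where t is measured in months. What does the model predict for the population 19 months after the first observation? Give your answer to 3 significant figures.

≈ 8,480 people

r = ln(16040/63870) / 13 ≈ -0.10629 per month
P(19) = 63870 · e^(-0.10629·19) = 63870 · 0.13272 ≈ 8476.93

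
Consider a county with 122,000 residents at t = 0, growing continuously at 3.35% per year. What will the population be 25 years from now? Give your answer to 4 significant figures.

≈ 281,900 residents

P(25) = 122000 · e^(0.0335·25) = 122000 · e^(0.8375)
= 122000 · 2.31058 ≈ 281891.16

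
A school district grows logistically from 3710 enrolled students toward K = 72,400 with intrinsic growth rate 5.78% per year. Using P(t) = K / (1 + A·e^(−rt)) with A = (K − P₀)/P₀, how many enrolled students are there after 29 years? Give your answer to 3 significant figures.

A = (72400 − 3710)/3710 = 18.51482
P(29) = 72400 / (1 + 18.51482·e^(−0.0578·29)) = 72400 / (1 + 18.51482·0.187084)
= 72400 / 4.46382 ≈ 16219.3

≈ 16,200 enrolled students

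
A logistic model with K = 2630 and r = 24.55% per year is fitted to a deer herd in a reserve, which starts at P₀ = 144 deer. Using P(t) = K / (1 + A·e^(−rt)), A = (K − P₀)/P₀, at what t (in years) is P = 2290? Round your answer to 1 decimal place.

A = (2630 − 144)/144 = 17.26389
2290 = 2630/(1 + 17.26389·e^(−0.2455t)) → 1 + 17.26389·e^(−0.2455t) = 1.14847
e^(−0.2455t) = 0.0086 → t = ln(116.27737)/0.2455 = 4.75598/0.2455

t ≈ 19.4 years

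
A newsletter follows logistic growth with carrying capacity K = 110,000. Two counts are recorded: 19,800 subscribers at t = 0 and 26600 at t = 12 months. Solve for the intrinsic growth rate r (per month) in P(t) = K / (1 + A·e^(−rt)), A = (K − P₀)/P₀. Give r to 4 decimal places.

r ≈ 0.0311 per month

A = (110000 − 19800)/19800 = 4.55556
26600 = 110000/(1 + 4.55556·e^(−r·12)) → e^(−12r) = (4.13534 − 1)/4.55556 = 0.688245
r = −ln(0.688245)/12 = 0.37361/12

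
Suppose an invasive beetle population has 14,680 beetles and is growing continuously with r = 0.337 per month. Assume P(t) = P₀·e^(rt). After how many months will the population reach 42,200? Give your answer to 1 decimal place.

42200 = 14680 · e^(0.337·t)
t = ln(42200/14680) / 0.337 = ln(2.87466) / 0.337 = 1.05593 / 0.337

t ≈ 3.1 months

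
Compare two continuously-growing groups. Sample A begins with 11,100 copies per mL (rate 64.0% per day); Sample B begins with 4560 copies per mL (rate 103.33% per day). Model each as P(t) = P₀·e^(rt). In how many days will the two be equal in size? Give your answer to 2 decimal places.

11100·e^(0.64t) = 4560·e^(1.0333t)
11100/4560 = e^((1.0333 − 0.64)t) → ln(2.43421) = 0.3933·t
t = 0.88962 / 0.3933

t ≈ 2.26 days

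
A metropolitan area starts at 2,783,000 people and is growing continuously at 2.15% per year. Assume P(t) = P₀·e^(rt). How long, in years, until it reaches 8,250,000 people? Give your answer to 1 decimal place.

t ≈ 50.5 years

8250000 = 2783000 · e^(0.0215·t)
t = ln(8250000/2783000) / 0.0215 = ln(2.96443) / 0.0215 = 1.08668 / 0.0215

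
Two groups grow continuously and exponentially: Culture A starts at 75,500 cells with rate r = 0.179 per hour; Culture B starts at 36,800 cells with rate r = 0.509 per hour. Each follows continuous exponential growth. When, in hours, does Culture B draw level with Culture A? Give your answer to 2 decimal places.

t ≈ 2.18 hours

75500·e^(0.179t) = 36800·e^(0.509t)
75500/36800 = e^((0.509 − 0.179)t) → ln(2.05163) = 0.33·t
t = 0.71863 / 0.33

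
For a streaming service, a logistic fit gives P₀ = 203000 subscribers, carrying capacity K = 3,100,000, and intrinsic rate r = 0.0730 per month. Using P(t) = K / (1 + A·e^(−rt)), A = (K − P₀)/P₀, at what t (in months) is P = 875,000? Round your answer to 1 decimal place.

A = (3100000 − 203000)/203000 = 14.27094
875000 = 3100000/(1 + 14.27094·e^(−0.073t)) → 1 + 14.27094·e^(−0.073t) = 3.54286
e^(−0.073t) = 0.178184 → t = ln(5.61217)/0.073 = 1.72494/0.073

t ≈ 23.6 months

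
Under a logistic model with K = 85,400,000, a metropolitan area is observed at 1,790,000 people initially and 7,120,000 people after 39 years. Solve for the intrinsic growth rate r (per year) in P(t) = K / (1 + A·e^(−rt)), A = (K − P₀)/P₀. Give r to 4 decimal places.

r ≈ 0.0371 per year

A = (85400000 − 1790000)/1790000 = 46.7095
7120000 = 85400000/(1 + 46.7095·e^(−r·39)) → e^(−39r) = (11.99438 − 1)/46.7095 = 0.235378
r = −ln(0.235378)/39 = 1.44656/39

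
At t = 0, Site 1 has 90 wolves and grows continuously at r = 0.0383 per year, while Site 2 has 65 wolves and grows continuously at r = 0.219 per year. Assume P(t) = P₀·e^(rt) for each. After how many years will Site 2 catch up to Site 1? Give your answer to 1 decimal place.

90·e^(0.0383t) = 65·e^(0.219t)
90/65 = e^((0.219 − 0.0383)t) → ln(1.38462) = 0.1807·t
t = 0.32542 / 0.1807

t ≈ 1.8 years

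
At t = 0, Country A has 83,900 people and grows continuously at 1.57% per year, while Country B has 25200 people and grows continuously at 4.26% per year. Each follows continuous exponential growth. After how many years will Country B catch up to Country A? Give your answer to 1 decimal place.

83900·e^(0.0157t) = 25200·e^(0.0426t)
83900/25200 = e^((0.0426 − 0.0157)t) → ln(3.32937) = 0.0269·t
t = 1.20278 / 0.0269

t ≈ 44.7 years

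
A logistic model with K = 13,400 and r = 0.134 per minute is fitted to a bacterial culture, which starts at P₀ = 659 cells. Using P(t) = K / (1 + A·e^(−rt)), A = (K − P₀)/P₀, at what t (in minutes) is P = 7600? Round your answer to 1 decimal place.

t ≈ 24.1 minutes

A = (13400 − 659)/659 = 19.33384
7600 = 13400/(1 + 19.33384·e^(−0.134t)) → 1 + 19.33384·e^(−0.134t) = 1.76316
e^(−0.134t) = 0.039473 → t = ln(25.334)/0.134 = 3.23215/0.134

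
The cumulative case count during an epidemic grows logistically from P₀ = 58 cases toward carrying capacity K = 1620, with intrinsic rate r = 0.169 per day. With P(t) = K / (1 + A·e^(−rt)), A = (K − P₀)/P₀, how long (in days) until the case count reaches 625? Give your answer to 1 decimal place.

t ≈ 16.7 days

A = (1620 − 58)/58 = 26.93103
625 = 1620/(1 + 26.93103·e^(−0.169t)) → 1 + 26.93103·e^(−0.169t) = 2.592
e^(−0.169t) = 0.059114 → t = ln(16.91648)/0.169 = 2.82829/0.169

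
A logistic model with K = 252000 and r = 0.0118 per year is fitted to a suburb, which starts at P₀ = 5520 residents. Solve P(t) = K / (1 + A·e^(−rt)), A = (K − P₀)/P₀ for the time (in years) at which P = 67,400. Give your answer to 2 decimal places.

t ≈ 236.56 years

A = (252000 − 5520)/5520 = 44.65217
67400 = 252000/(1 + 44.65217·e^(−0.0118t)) → 1 + 44.65217·e^(−0.0118t) = 3.73887
e^(−0.0118t) = 0.061338 → t = ln(16.30312)/0.0118 = 2.79136/0.0118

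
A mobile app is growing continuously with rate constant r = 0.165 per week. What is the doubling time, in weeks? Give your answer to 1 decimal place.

doubling time = ln(2) / |r| = 0.69315 / 0.165

doubling time ≈ 4.2 weeks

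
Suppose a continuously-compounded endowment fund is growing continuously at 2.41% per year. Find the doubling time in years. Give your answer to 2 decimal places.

doubling time = ln(2) / |r| = 0.69315 / 0.0241

doubling time ≈ 28.76 years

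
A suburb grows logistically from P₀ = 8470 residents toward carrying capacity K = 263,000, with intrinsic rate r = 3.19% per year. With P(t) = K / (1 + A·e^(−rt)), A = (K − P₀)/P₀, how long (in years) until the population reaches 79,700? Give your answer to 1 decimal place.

A = (263000 − 8470)/8470 = 30.05077
79700 = 263000/(1 + 30.05077·e^(−0.0319t)) → 1 + 30.05077·e^(−0.0319t) = 3.29987
e^(−0.0319t) = 0.076533 → t = ln(13.06626)/0.0319 = 2.57003/0.0319

t ≈ 80.6 years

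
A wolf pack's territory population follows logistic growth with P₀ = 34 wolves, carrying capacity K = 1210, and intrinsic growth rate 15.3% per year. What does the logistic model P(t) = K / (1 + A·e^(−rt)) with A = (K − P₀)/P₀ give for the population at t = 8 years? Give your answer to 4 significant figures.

≈ 108.3 wolves

A = (1210 − 34)/34 = 34.58824
P(8) = 1210 / (1 + 34.58824·e^(−0.153·8)) = 1210 / (1 + 34.58824·0.294052)
= 1210 / 11.17073 ≈ 108.32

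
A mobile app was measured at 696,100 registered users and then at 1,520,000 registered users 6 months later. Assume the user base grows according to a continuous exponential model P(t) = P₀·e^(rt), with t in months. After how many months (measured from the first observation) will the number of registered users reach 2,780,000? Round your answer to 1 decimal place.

r = ln(1520000/696100) / 6 ≈ 0.130162 per month
t = ln(2780000/696100) / r = 1.38471 / 0.130162 ≈ 10.638

t ≈ 10.6 months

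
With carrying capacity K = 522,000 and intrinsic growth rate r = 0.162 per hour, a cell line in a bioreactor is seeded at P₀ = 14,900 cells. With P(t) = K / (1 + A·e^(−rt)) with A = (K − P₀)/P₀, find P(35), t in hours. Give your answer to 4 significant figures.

≈ 467,200 cells

A = (522000 − 14900)/14900 = 34.03356
P(35) = 522000 / (1 + 34.03356·e^(−0.162·35)) = 522000 / (1 + 34.03356·0.003448)
= 522000 / 1.11734 ≈ 467179.68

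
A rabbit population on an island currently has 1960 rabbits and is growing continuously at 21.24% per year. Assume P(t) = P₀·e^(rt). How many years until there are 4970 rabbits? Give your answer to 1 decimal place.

t ≈ 4.4 years

4970 = 1960 · e^(0.2124·t)
t = ln(4970/1960) / 0.2124 = ln(2.53571) / 0.2124 = 0.93048 / 0.2124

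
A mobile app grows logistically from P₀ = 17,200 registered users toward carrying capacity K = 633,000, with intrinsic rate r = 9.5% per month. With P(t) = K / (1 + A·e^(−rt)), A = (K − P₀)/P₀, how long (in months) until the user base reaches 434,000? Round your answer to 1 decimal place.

A = (633000 − 17200)/17200 = 35.80233
434000 = 633000/(1 + 35.80233·e^(−0.095t)) → 1 + 35.80233·e^(−0.095t) = 1.45853
e^(−0.095t) = 0.012807 → t = ln(78.08145)/0.095 = 4.35775/0.095

t ≈ 45.9 months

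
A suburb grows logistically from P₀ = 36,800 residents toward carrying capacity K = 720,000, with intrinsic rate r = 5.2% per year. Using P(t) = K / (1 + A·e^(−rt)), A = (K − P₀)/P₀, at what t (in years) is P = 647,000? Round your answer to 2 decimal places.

A = (720000 − 36800)/36800 = 18.56522
647000 = 720000/(1 + 18.56522·e^(−0.052t)) → 1 + 18.56522·e^(−0.052t) = 1.11283
e^(−0.052t) = 0.006077 → t = ln(164.54378)/0.052 = 5.10318/0.052

t ≈ 98.14 years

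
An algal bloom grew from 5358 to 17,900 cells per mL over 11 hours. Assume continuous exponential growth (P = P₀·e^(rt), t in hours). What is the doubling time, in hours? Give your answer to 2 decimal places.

doubling time ≈ 6.32 hours

r = ln(17900/5358) / 11 = ln(3.3408) / 11 ≈ 0.109655 per hour
doubling time = ln 2 / |r| = 0.69315 / 0.109655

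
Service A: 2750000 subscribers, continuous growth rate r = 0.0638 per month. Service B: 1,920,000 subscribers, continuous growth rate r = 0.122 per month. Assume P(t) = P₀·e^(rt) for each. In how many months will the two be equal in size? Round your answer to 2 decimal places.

2750000·e^(0.0638t) = 1920000·e^(0.122t)
2750000/1920000 = e^((0.122 − 0.0638)t) → ln(1.43229) = 0.0582·t
t = 0.35928 / 0.0582

t ≈ 6.17 months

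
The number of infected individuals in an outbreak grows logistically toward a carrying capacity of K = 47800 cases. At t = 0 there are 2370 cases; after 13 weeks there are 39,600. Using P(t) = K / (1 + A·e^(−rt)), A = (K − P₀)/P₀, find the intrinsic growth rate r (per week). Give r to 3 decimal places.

A = (47800 − 2370)/2370 = 19.16878
39600 = 47800/(1 + 19.16878·e^(−r·13)) → e^(−13r) = (1.20707 − 1)/19.16878 = 0.010803
r = −ln(0.010803)/13 = 4.52798/13

r ≈ 0.348 per week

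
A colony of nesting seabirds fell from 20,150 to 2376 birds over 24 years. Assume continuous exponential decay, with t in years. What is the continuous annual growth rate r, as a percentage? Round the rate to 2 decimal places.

r ≈ -8.91% per year

2376 = 20150 · e^(r·24)
e^(24r) = 2376/20150 = 0.11792
r = ln(0.11792) / 24 = -2.13779 / 24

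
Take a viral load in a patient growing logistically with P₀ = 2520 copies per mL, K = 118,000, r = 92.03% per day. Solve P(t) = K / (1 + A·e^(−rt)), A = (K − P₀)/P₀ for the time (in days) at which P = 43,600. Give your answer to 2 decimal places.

A = (118000 − 2520)/2520 = 45.8254
43600 = 118000/(1 + 45.8254·e^(−0.9203t)) → 1 + 45.8254·e^(−0.9203t) = 2.70642
e^(−0.9203t) = 0.037237 → t = ln(26.85467)/0.9203 = 3.29044/0.9203

t ≈ 3.58 days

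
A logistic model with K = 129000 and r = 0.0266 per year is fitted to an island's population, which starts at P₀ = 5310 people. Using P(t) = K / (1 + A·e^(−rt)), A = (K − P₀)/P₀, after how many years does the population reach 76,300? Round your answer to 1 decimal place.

A = (129000 − 5310)/5310 = 23.29379
76300 = 129000/(1 + 23.29379·e^(−0.0266t)) → 1 + 23.29379·e^(−0.0266t) = 1.69069
e^(−0.0266t) = 0.029651 → t = ln(33.72516)/0.0266 = 3.51824/0.0266

t ≈ 132.3 years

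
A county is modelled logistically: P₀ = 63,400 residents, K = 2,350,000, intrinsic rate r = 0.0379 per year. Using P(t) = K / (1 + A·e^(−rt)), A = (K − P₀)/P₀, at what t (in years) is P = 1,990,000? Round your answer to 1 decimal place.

t ≈ 139.7 years

A = (2350000 − 63400)/63400 = 36.06625
1990000 = 2350000/(1 + 36.06625·e^(−0.0379t)) → 1 + 36.06625·e^(−0.0379t) = 1.1809
e^(−0.0379t) = 0.005016 → t = ln(199.36619)/0.0379 = 5.29514/0.0379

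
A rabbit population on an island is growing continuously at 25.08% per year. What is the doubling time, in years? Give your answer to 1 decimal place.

doubling time = ln(2) / |r| = 0.69315 / 0.2508

doubling time ≈ 2.8 years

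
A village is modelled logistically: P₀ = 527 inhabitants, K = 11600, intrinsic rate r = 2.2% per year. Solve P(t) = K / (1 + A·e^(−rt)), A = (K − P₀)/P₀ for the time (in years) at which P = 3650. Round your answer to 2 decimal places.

A = (11600 − 527)/527 = 21.01139
3650 = 11600/(1 + 21.01139·e^(−0.022t)) → 1 + 21.01139·e^(−0.022t) = 3.17808
e^(−0.022t) = 0.103662 → t = ln(9.64674)/0.022 = 2.26662/0.022

t ≈ 103.03 years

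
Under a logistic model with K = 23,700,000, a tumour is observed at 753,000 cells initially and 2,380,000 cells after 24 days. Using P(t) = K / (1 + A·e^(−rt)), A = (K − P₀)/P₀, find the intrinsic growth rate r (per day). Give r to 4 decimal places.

A = (23700000 − 753000)/753000 = 30.4741
2380000 = 23700000/(1 + 30.4741·e^(−r·24)) → e^(−24r) = (9.95798 − 1)/30.4741 = 0.293954
r = −ln(0.293954)/24 = 1.22433/24

r ≈ 0.0510 per day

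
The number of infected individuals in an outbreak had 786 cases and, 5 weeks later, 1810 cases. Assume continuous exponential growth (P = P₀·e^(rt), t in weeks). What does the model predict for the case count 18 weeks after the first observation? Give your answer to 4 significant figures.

r = ln(1810/786) / 5 ≈ 0.166825 per week
P(18) = 786 · e^(0.166825·18) = 786 · 20.14289 ≈ 15832.31

≈ 15,830 cases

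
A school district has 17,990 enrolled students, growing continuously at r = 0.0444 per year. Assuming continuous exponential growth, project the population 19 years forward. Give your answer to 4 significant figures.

≈ 41,820 enrolled students

P(19) = 17990 · e^(0.0444·19) = 17990 · e^(0.8436)
= 17990 · 2.32472 ≈ 41821.73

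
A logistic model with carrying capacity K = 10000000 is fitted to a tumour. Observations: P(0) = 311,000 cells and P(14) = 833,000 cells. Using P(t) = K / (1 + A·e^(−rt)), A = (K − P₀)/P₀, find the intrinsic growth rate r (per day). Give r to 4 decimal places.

r ≈ 0.0743 per day

A = (10000000 − 311000)/311000 = 31.15434
833000 = 10000000/(1 + 31.15434·e^(−r·14)) → e^(−14r) = (12.0048 − 1)/31.15434 = 0.353235
r = −ln(0.353235)/14 = 1.04062/14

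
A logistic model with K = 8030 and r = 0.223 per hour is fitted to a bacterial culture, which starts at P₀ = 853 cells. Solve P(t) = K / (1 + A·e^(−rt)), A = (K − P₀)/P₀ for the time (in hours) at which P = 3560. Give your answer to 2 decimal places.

A = (8030 − 853)/853 = 8.41383
3560 = 8030/(1 + 8.41383·e^(−0.223t)) → 1 + 8.41383·e^(−0.223t) = 2.25562
e^(−0.223t) = 0.149233 → t = ln(6.70095)/0.223 = 1.90225/0.223

t ≈ 8.53 hours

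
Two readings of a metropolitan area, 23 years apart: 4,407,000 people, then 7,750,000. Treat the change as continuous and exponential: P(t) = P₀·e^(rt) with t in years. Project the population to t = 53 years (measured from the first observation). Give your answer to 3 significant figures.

r = ln(7750000/4407000) / 23 ≈ 0.024543 per year
P(53) = 4407000 · e^(0.024543·53) = 4407000 · 3.67224 ≈ 16183552.36

≈ 16,200,000 people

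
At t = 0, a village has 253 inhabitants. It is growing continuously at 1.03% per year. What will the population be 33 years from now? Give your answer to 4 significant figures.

P(33) = 253 · e^(0.0103·33) = 253 · e^(0.3399)
= 253 · 1.40481 ≈ 355.42

≈ 355.4 inhabitants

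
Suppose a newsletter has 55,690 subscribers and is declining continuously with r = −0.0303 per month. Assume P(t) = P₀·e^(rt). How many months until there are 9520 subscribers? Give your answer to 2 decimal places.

9520 = 55690 · e^(-0.0303·t)
t = ln(9520/55690) / -0.0303 = ln(0.17095) / -0.0303 = -1.76641 / -0.0303

t ≈ 58.30 months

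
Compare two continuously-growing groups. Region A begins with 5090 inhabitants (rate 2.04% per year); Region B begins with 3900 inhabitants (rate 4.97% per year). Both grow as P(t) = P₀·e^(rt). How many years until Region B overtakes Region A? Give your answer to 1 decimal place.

5090·e^(0.0204t) = 3900·e^(0.0497t)
5090/3900 = e^((0.0497 − 0.0204)t) → ln(1.30513) = 0.0293·t
t = 0.2663 / 0.0293

t ≈ 9.1 years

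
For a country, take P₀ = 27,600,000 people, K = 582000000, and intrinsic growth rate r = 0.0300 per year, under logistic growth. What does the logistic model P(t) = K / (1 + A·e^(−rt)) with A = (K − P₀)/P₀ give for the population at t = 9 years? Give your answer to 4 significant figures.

≈ 35,630,000 people

A = (582000000 − 27600000)/27600000 = 20.08696
P(9) = 582000000 / (1 + 20.08696·e^(−0.03·9)) = 582000000 / (1 + 20.08696·0.763379)
= 582000000 / 16.33397 ≈ 35631262.62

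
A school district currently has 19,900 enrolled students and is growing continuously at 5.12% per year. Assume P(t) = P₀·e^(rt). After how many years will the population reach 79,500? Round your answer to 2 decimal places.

79500 = 19900 · e^(0.0512·t)
t = ln(79500/19900) / 0.0512 = ln(3.99497) / 0.0512 = 1.38504 / 0.0512

t ≈ 27.05 years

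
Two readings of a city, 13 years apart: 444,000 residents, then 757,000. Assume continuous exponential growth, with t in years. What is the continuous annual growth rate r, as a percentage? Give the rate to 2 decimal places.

757000 = 444000 · e^(r·13)
e^(13r) = 757000/444000 = 1.70495
r = ln(1.70495) / 13 = 0.53354 / 13

r ≈ 4.10% per year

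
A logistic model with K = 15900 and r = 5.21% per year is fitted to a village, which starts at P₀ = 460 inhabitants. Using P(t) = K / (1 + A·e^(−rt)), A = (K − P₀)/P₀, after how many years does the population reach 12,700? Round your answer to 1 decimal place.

A = (15900 − 460)/460 = 33.56522
12700 = 15900/(1 + 33.56522·e^(−0.0521t)) → 1 + 33.56522·e^(−0.0521t) = 1.25197
e^(−0.0521t) = 0.007507 → t = ln(133.21196)/0.0521 = 4.89194/0.0521

t ≈ 93.9 years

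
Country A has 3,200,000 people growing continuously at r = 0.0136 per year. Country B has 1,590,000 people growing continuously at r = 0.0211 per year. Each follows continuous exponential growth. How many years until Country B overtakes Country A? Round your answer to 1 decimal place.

3200000·e^(0.0136t) = 1590000·e^(0.0211t)
3200000/1590000 = e^((0.0211 − 0.0136)t) → ln(2.01258) = 0.0075·t
t = 0.69942 / 0.0075

t ≈ 93.3 years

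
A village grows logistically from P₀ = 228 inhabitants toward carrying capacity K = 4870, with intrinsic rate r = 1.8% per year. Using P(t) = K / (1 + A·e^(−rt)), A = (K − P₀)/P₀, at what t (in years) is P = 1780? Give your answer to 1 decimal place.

t ≈ 136.8 years

A = (4870 − 228)/228 = 20.35965
1780 = 4870/(1 + 20.35965·e^(−0.018t)) → 1 + 20.35965·e^(−0.018t) = 2.73596
e^(−0.018t) = 0.085264 → t = ln(11.72821)/0.018 = 2.462/0.018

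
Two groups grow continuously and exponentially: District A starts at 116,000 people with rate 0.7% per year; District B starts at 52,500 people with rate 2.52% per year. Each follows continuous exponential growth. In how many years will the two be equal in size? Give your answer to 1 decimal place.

t ≈ 43.6 years

116000·e^(0.007t) = 52500·e^(0.0252t)
116000/52500 = e^((0.0252 − 0.007)t) → ln(2.20952) = 0.0182·t
t = 0.79278 / 0.0182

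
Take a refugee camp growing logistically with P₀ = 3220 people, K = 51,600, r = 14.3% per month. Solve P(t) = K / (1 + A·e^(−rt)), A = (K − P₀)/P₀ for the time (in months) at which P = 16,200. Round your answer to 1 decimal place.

A = (51600 − 3220)/3220 = 15.02484
16200 = 51600/(1 + 15.02484·e^(−0.143t)) → 1 + 15.02484·e^(−0.143t) = 3.18519
e^(−0.143t) = 0.145438 → t = ln(6.87578)/0.143 = 1.928/0.143

t ≈ 13.5 months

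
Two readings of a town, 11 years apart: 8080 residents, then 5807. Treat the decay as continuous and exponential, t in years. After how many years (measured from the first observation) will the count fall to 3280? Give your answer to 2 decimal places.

r = ln(5807/8080) / 11 ≈ -0.03003 per year
t = ln(3280/8080) / r = -0.90155 / -0.03003 ≈ 30.022

t ≈ 30.02 years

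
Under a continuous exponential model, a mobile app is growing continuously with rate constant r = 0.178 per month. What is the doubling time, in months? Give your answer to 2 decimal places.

doubling time ≈ 3.89 months

doubling time = ln(2) / |r| = 0.69315 / 0.178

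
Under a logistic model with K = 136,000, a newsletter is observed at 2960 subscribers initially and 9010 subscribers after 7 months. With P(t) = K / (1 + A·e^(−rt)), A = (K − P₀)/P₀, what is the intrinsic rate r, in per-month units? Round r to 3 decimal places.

A = (136000 − 2960)/2960 = 44.94595
9010 = 136000/(1 + 44.94595·e^(−r·7)) → e^(−7r) = (15.09434 − 1)/44.94595 = 0.313584
r = −ln(0.313584)/7 = 1.15969/7

r ≈ 0.166 per month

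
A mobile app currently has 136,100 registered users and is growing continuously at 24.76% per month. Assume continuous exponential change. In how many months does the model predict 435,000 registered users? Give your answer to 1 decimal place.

t ≈ 4.7 months

435000 = 136100 · e^(0.2476·t)
t = ln(435000/136100) / 0.2476 = ln(3.19618) / 0.2476 = 1.16196 / 0.2476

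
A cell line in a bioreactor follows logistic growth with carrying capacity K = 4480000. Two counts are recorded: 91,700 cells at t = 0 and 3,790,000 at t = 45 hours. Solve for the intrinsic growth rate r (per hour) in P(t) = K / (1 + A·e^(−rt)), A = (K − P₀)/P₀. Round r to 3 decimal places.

r ≈ 0.124 per hour

A = (4480000 − 91700)/91700 = 47.85496
3790000 = 4480000/(1 + 47.85496·e^(−r·45)) → e^(−45r) = (1.18206 − 1)/47.85496 = 0.003804
r = −ln(0.003804)/45 = 5.5716/45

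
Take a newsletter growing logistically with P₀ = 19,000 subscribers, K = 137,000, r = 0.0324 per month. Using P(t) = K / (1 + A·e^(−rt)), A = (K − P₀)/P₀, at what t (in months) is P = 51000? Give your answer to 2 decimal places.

A = (137000 − 19000)/19000 = 6.21053
51000 = 137000/(1 + 6.21053·e^(−0.0324t)) → 1 + 6.21053·e^(−0.0324t) = 2.68627
e^(−0.0324t) = 0.271519 → t = ln(3.68299)/0.0324 = 1.30372/0.0324

t ≈ 40.24 months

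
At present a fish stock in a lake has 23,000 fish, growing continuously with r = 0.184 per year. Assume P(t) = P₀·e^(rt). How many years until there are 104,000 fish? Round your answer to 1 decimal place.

104000 = 23000 · e^(0.184·t)
t = ln(104000/23000) / 0.184 = ln(4.52174) / 0.184 = 1.5089 / 0.184

t ≈ 8.2 years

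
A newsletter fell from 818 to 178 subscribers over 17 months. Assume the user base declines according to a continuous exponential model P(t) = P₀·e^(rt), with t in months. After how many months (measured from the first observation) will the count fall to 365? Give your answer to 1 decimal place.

t ≈ 9.0 months

r = ln(178/818) / 17 ≈ -0.089711 per month
t = ln(365/818) / r = -0.80696 / -0.089711 ≈ 8.995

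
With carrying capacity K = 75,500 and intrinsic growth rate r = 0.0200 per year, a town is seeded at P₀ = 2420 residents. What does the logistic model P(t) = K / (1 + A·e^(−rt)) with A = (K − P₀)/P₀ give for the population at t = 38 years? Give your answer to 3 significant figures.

≈ 4,990 residents

A = (75500 − 2420)/2420 = 30.19835
P(38) = 75500 / (1 + 30.19835·e^(−0.02·38)) = 75500 / (1 + 30.19835·0.467666)
= 75500 / 15.12275 ≈ 4992.48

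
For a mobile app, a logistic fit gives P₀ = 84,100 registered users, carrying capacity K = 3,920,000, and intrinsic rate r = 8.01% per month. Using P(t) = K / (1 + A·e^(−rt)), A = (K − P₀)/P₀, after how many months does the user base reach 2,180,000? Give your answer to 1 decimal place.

A = (3920000 − 84100)/84100 = 45.61118
2180000 = 3920000/(1 + 45.61118·e^(−0.0801t)) → 1 + 45.61118·e^(−0.0801t) = 1.79817
e^(−0.0801t) = 0.017499 → t = ln(57.14504)/0.0801 = 4.04559/0.0801

t ≈ 50.5 months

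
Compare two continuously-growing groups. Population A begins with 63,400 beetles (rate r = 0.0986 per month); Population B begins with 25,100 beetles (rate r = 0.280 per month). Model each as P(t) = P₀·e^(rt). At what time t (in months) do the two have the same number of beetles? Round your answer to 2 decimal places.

t ≈ 5.11 months

63400·e^(0.0986t) = 25100·e^(0.28t)
63400/25100 = e^((0.28 − 0.0986)t) → ln(2.5259) = 0.1814·t
t = 0.9266 / 0.1814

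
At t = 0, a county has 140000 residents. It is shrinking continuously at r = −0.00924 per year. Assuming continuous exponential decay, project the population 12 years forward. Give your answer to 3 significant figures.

≈ 125,000 residents

P(12) = 140000 · e^(-0.00924·12) = 140000 · e^(-0.11088)
= 140000 · 0.89505 ≈ 125306.46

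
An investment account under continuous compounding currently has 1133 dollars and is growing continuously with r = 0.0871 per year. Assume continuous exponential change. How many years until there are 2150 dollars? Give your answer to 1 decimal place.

t ≈ 7.4 years

2150 = 1133 · e^(0.0871·t)
t = ln(2150/1133) / 0.0871 = ln(1.89762) / 0.0871 = 0.6406 / 0.0871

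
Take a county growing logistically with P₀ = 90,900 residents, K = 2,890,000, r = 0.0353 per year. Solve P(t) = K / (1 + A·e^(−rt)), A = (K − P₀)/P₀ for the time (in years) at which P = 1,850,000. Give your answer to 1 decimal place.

A = (2890000 − 90900)/90900 = 30.79318
1850000 = 2890000/(1 + 30.79318·e^(−0.0353t)) → 1 + 30.79318·e^(−0.0353t) = 1.56216
e^(−0.0353t) = 0.018256 → t = ln(54.77633)/0.0353 = 4.00326/0.0353

t ≈ 113.4 years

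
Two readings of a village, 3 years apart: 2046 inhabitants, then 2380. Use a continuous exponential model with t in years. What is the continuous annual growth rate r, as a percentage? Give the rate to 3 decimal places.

2380 = 2046 · e^(r·3)
e^(3r) = 2380/2046 = 1.16325
r = ln(1.16325) / 3 = 0.15121 / 3

r ≈ 5.040% per year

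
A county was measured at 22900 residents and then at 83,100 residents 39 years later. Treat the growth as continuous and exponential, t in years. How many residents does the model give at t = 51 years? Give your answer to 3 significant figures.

r = ln(83100/22900) / 39 ≈ 0.033049 per year
P(51) = 22900 · e^(0.033049·51) = 22900 · 5.39512 ≈ 123548.24

≈ 124,000 residents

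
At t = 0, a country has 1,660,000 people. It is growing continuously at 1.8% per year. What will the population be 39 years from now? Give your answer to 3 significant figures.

≈ 3,350,000 people

P(39) = 1660000 · e^(0.018·39) = 1660000 · e^(0.702)
= 1660000 · 2.01778 ≈ 3349521.84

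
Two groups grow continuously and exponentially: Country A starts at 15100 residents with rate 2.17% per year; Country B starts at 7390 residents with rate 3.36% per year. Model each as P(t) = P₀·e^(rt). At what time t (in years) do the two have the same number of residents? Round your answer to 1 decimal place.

15100·e^(0.0217t) = 7390·e^(0.0336t)
15100/7390 = e^((0.0336 − 0.0217)t) → ln(2.0433) = 0.0119·t
t = 0.71457 / 0.0119

t ≈ 60.0 years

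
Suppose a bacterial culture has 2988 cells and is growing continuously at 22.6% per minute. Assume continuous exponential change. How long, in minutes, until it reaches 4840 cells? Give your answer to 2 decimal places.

t ≈ 2.13 minutes

4840 = 2988 · e^(0.226·t)
t = ln(4840/2988) / 0.226 = ln(1.61981) / 0.226 = 0.48231 / 0.226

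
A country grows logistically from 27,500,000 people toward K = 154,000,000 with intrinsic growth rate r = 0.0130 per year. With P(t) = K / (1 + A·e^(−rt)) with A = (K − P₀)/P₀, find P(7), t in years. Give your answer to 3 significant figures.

A = (154000000 − 27500000)/27500000 = 4.6
P(7) = 154000000 / (1 + 4.6·e^(−0.013·7)) = 154000000 / (1 + 4.6·0.913018)
= 154000000 / 5.19988 ≈ 29616059.69

≈ 29,600,000 people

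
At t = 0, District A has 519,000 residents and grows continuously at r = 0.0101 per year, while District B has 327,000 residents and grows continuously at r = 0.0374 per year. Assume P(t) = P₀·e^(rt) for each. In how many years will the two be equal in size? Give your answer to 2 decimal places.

t ≈ 16.92 years

519000·e^(0.0101t) = 327000·e^(0.0374t)
519000/327000 = e^((0.0374 − 0.0101)t) → ln(1.58716) = 0.0273·t
t = 0.46194 / 0.0273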